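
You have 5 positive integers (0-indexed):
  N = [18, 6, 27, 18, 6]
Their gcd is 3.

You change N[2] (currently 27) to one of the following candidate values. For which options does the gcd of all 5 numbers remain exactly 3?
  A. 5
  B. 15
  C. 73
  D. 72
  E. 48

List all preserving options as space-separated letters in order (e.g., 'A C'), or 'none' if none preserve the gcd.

Old gcd = 3; gcd of others (without N[2]) = 6
New gcd for candidate v: gcd(6, v). Preserves old gcd iff gcd(6, v) = 3.
  Option A: v=5, gcd(6,5)=1 -> changes
  Option B: v=15, gcd(6,15)=3 -> preserves
  Option C: v=73, gcd(6,73)=1 -> changes
  Option D: v=72, gcd(6,72)=6 -> changes
  Option E: v=48, gcd(6,48)=6 -> changes

Answer: B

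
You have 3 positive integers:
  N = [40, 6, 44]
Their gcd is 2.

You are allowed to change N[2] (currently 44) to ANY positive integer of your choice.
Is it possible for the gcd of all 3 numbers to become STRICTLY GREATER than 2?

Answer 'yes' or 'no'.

Current gcd = 2
gcd of all OTHER numbers (without N[2]=44): gcd([40, 6]) = 2
The new gcd after any change is gcd(2, new_value).
This can be at most 2.
Since 2 = old gcd 2, the gcd can only stay the same or decrease.

Answer: no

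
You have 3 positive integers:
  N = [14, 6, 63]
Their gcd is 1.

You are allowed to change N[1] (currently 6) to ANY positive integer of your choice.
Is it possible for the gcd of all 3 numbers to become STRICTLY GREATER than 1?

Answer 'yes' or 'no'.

Current gcd = 1
gcd of all OTHER numbers (without N[1]=6): gcd([14, 63]) = 7
The new gcd after any change is gcd(7, new_value).
This can be at most 7.
Since 7 > old gcd 1, the gcd CAN increase (e.g., set N[1] = 7).

Answer: yes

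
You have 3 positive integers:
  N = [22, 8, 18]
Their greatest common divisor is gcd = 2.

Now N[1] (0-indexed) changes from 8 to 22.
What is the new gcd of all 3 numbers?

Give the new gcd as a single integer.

Numbers: [22, 8, 18], gcd = 2
Change: index 1, 8 -> 22
gcd of the OTHER numbers (without index 1): gcd([22, 18]) = 2
New gcd = gcd(g_others, new_val) = gcd(2, 22) = 2

Answer: 2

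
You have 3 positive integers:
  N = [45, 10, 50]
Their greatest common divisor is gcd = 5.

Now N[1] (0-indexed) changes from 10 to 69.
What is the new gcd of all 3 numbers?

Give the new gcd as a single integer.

Numbers: [45, 10, 50], gcd = 5
Change: index 1, 10 -> 69
gcd of the OTHER numbers (without index 1): gcd([45, 50]) = 5
New gcd = gcd(g_others, new_val) = gcd(5, 69) = 1

Answer: 1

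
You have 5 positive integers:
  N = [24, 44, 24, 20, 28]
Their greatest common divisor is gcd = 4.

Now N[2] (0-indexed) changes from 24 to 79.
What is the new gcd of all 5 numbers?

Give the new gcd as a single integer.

Numbers: [24, 44, 24, 20, 28], gcd = 4
Change: index 2, 24 -> 79
gcd of the OTHER numbers (without index 2): gcd([24, 44, 20, 28]) = 4
New gcd = gcd(g_others, new_val) = gcd(4, 79) = 1

Answer: 1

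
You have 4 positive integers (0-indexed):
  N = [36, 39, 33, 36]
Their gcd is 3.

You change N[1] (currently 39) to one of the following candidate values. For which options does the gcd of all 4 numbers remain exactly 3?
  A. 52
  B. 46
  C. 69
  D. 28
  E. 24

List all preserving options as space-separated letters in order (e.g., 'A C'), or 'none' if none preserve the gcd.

Answer: C E

Derivation:
Old gcd = 3; gcd of others (without N[1]) = 3
New gcd for candidate v: gcd(3, v). Preserves old gcd iff gcd(3, v) = 3.
  Option A: v=52, gcd(3,52)=1 -> changes
  Option B: v=46, gcd(3,46)=1 -> changes
  Option C: v=69, gcd(3,69)=3 -> preserves
  Option D: v=28, gcd(3,28)=1 -> changes
  Option E: v=24, gcd(3,24)=3 -> preserves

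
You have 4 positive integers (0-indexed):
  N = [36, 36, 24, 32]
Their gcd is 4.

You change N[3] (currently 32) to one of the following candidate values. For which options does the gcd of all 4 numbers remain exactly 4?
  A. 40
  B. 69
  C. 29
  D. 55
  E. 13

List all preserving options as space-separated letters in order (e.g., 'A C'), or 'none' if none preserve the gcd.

Old gcd = 4; gcd of others (without N[3]) = 12
New gcd for candidate v: gcd(12, v). Preserves old gcd iff gcd(12, v) = 4.
  Option A: v=40, gcd(12,40)=4 -> preserves
  Option B: v=69, gcd(12,69)=3 -> changes
  Option C: v=29, gcd(12,29)=1 -> changes
  Option D: v=55, gcd(12,55)=1 -> changes
  Option E: v=13, gcd(12,13)=1 -> changes

Answer: A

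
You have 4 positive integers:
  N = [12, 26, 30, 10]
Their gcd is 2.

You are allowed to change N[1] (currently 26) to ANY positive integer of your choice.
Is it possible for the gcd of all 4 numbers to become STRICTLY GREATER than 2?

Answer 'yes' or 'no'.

Current gcd = 2
gcd of all OTHER numbers (without N[1]=26): gcd([12, 30, 10]) = 2
The new gcd after any change is gcd(2, new_value).
This can be at most 2.
Since 2 = old gcd 2, the gcd can only stay the same or decrease.

Answer: no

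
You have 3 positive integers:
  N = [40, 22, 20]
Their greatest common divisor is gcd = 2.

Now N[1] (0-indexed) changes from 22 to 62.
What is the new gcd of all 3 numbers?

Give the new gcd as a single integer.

Answer: 2

Derivation:
Numbers: [40, 22, 20], gcd = 2
Change: index 1, 22 -> 62
gcd of the OTHER numbers (without index 1): gcd([40, 20]) = 20
New gcd = gcd(g_others, new_val) = gcd(20, 62) = 2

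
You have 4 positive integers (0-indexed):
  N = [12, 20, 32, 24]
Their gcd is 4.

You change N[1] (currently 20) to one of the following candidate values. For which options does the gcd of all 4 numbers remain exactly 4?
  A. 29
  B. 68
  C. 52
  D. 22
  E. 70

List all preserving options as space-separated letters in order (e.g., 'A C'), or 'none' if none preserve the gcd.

Answer: B C

Derivation:
Old gcd = 4; gcd of others (without N[1]) = 4
New gcd for candidate v: gcd(4, v). Preserves old gcd iff gcd(4, v) = 4.
  Option A: v=29, gcd(4,29)=1 -> changes
  Option B: v=68, gcd(4,68)=4 -> preserves
  Option C: v=52, gcd(4,52)=4 -> preserves
  Option D: v=22, gcd(4,22)=2 -> changes
  Option E: v=70, gcd(4,70)=2 -> changes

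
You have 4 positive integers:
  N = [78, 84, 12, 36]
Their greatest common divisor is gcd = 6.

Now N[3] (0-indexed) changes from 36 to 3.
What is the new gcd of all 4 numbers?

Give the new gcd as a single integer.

Numbers: [78, 84, 12, 36], gcd = 6
Change: index 3, 36 -> 3
gcd of the OTHER numbers (without index 3): gcd([78, 84, 12]) = 6
New gcd = gcd(g_others, new_val) = gcd(6, 3) = 3

Answer: 3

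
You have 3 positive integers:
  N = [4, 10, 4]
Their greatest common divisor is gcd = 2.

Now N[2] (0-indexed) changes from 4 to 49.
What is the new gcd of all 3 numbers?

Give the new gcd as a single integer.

Numbers: [4, 10, 4], gcd = 2
Change: index 2, 4 -> 49
gcd of the OTHER numbers (without index 2): gcd([4, 10]) = 2
New gcd = gcd(g_others, new_val) = gcd(2, 49) = 1

Answer: 1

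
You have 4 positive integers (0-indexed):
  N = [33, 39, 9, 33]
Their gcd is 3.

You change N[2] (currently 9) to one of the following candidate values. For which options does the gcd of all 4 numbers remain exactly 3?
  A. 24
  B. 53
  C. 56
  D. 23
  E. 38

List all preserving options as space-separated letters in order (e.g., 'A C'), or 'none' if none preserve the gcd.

Answer: A

Derivation:
Old gcd = 3; gcd of others (without N[2]) = 3
New gcd for candidate v: gcd(3, v). Preserves old gcd iff gcd(3, v) = 3.
  Option A: v=24, gcd(3,24)=3 -> preserves
  Option B: v=53, gcd(3,53)=1 -> changes
  Option C: v=56, gcd(3,56)=1 -> changes
  Option D: v=23, gcd(3,23)=1 -> changes
  Option E: v=38, gcd(3,38)=1 -> changes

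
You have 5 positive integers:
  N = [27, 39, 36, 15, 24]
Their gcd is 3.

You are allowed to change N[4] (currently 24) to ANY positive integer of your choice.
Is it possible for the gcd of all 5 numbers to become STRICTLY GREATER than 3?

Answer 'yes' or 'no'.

Current gcd = 3
gcd of all OTHER numbers (without N[4]=24): gcd([27, 39, 36, 15]) = 3
The new gcd after any change is gcd(3, new_value).
This can be at most 3.
Since 3 = old gcd 3, the gcd can only stay the same or decrease.

Answer: no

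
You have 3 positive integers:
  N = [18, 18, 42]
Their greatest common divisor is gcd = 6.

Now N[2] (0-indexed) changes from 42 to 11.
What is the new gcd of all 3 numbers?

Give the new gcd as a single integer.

Answer: 1

Derivation:
Numbers: [18, 18, 42], gcd = 6
Change: index 2, 42 -> 11
gcd of the OTHER numbers (without index 2): gcd([18, 18]) = 18
New gcd = gcd(g_others, new_val) = gcd(18, 11) = 1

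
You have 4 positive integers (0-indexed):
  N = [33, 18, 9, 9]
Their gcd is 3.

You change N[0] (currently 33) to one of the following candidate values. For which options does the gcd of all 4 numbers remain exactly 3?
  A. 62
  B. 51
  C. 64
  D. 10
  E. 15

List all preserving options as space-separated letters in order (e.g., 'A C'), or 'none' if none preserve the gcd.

Answer: B E

Derivation:
Old gcd = 3; gcd of others (without N[0]) = 9
New gcd for candidate v: gcd(9, v). Preserves old gcd iff gcd(9, v) = 3.
  Option A: v=62, gcd(9,62)=1 -> changes
  Option B: v=51, gcd(9,51)=3 -> preserves
  Option C: v=64, gcd(9,64)=1 -> changes
  Option D: v=10, gcd(9,10)=1 -> changes
  Option E: v=15, gcd(9,15)=3 -> preserves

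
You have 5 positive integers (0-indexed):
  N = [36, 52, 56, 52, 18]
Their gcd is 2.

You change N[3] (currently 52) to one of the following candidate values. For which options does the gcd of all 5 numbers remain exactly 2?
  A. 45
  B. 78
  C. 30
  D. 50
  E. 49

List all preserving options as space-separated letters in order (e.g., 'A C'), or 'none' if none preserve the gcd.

Old gcd = 2; gcd of others (without N[3]) = 2
New gcd for candidate v: gcd(2, v). Preserves old gcd iff gcd(2, v) = 2.
  Option A: v=45, gcd(2,45)=1 -> changes
  Option B: v=78, gcd(2,78)=2 -> preserves
  Option C: v=30, gcd(2,30)=2 -> preserves
  Option D: v=50, gcd(2,50)=2 -> preserves
  Option E: v=49, gcd(2,49)=1 -> changes

Answer: B C D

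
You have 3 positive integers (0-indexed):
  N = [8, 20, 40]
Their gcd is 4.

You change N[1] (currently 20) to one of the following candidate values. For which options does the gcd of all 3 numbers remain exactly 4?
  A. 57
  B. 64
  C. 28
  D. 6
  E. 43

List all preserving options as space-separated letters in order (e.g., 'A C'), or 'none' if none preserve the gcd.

Old gcd = 4; gcd of others (without N[1]) = 8
New gcd for candidate v: gcd(8, v). Preserves old gcd iff gcd(8, v) = 4.
  Option A: v=57, gcd(8,57)=1 -> changes
  Option B: v=64, gcd(8,64)=8 -> changes
  Option C: v=28, gcd(8,28)=4 -> preserves
  Option D: v=6, gcd(8,6)=2 -> changes
  Option E: v=43, gcd(8,43)=1 -> changes

Answer: C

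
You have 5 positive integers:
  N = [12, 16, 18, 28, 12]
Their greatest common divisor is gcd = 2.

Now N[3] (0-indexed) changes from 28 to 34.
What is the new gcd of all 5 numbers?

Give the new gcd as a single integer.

Numbers: [12, 16, 18, 28, 12], gcd = 2
Change: index 3, 28 -> 34
gcd of the OTHER numbers (without index 3): gcd([12, 16, 18, 12]) = 2
New gcd = gcd(g_others, new_val) = gcd(2, 34) = 2

Answer: 2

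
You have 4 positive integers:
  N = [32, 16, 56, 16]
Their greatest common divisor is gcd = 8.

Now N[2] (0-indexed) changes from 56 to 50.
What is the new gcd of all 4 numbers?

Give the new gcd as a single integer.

Numbers: [32, 16, 56, 16], gcd = 8
Change: index 2, 56 -> 50
gcd of the OTHER numbers (without index 2): gcd([32, 16, 16]) = 16
New gcd = gcd(g_others, new_val) = gcd(16, 50) = 2

Answer: 2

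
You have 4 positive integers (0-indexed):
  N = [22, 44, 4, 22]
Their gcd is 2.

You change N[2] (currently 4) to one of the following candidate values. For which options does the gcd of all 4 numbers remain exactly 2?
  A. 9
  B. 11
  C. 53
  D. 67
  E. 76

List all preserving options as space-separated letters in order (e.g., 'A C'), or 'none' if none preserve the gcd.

Old gcd = 2; gcd of others (without N[2]) = 22
New gcd for candidate v: gcd(22, v). Preserves old gcd iff gcd(22, v) = 2.
  Option A: v=9, gcd(22,9)=1 -> changes
  Option B: v=11, gcd(22,11)=11 -> changes
  Option C: v=53, gcd(22,53)=1 -> changes
  Option D: v=67, gcd(22,67)=1 -> changes
  Option E: v=76, gcd(22,76)=2 -> preserves

Answer: E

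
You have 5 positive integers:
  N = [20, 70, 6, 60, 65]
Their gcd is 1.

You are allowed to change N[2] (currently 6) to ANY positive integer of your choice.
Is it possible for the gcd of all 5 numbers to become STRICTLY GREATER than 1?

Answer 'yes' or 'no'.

Answer: yes

Derivation:
Current gcd = 1
gcd of all OTHER numbers (without N[2]=6): gcd([20, 70, 60, 65]) = 5
The new gcd after any change is gcd(5, new_value).
This can be at most 5.
Since 5 > old gcd 1, the gcd CAN increase (e.g., set N[2] = 5).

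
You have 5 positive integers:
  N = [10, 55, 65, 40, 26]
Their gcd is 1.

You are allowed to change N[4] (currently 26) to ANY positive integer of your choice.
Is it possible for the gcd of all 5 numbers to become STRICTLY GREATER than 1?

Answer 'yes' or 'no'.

Current gcd = 1
gcd of all OTHER numbers (without N[4]=26): gcd([10, 55, 65, 40]) = 5
The new gcd after any change is gcd(5, new_value).
This can be at most 5.
Since 5 > old gcd 1, the gcd CAN increase (e.g., set N[4] = 5).

Answer: yes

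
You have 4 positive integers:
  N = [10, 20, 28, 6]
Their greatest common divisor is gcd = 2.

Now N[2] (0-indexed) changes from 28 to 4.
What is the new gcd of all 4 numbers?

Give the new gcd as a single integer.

Answer: 2

Derivation:
Numbers: [10, 20, 28, 6], gcd = 2
Change: index 2, 28 -> 4
gcd of the OTHER numbers (without index 2): gcd([10, 20, 6]) = 2
New gcd = gcd(g_others, new_val) = gcd(2, 4) = 2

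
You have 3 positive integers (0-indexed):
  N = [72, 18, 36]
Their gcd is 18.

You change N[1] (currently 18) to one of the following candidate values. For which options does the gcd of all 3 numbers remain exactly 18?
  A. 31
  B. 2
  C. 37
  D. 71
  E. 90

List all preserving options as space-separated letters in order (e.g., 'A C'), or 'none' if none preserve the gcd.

Old gcd = 18; gcd of others (without N[1]) = 36
New gcd for candidate v: gcd(36, v). Preserves old gcd iff gcd(36, v) = 18.
  Option A: v=31, gcd(36,31)=1 -> changes
  Option B: v=2, gcd(36,2)=2 -> changes
  Option C: v=37, gcd(36,37)=1 -> changes
  Option D: v=71, gcd(36,71)=1 -> changes
  Option E: v=90, gcd(36,90)=18 -> preserves

Answer: E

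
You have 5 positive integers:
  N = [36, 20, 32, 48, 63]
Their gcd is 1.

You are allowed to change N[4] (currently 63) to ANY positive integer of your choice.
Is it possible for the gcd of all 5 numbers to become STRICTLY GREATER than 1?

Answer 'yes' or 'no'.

Current gcd = 1
gcd of all OTHER numbers (without N[4]=63): gcd([36, 20, 32, 48]) = 4
The new gcd after any change is gcd(4, new_value).
This can be at most 4.
Since 4 > old gcd 1, the gcd CAN increase (e.g., set N[4] = 4).

Answer: yes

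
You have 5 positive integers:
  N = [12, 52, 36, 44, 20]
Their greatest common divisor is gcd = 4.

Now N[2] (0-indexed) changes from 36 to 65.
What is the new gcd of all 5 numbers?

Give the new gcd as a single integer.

Numbers: [12, 52, 36, 44, 20], gcd = 4
Change: index 2, 36 -> 65
gcd of the OTHER numbers (without index 2): gcd([12, 52, 44, 20]) = 4
New gcd = gcd(g_others, new_val) = gcd(4, 65) = 1

Answer: 1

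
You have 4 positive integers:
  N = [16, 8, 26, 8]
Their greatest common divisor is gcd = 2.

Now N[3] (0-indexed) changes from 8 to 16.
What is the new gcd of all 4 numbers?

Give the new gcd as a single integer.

Answer: 2

Derivation:
Numbers: [16, 8, 26, 8], gcd = 2
Change: index 3, 8 -> 16
gcd of the OTHER numbers (without index 3): gcd([16, 8, 26]) = 2
New gcd = gcd(g_others, new_val) = gcd(2, 16) = 2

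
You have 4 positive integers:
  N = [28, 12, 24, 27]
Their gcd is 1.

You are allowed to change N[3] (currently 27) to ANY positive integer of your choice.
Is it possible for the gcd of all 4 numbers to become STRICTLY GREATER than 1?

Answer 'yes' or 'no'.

Current gcd = 1
gcd of all OTHER numbers (without N[3]=27): gcd([28, 12, 24]) = 4
The new gcd after any change is gcd(4, new_value).
This can be at most 4.
Since 4 > old gcd 1, the gcd CAN increase (e.g., set N[3] = 4).

Answer: yes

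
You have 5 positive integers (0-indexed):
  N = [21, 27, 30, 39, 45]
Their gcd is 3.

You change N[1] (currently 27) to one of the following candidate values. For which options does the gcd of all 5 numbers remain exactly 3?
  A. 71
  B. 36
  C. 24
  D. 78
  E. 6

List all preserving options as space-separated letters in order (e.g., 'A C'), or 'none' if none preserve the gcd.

Old gcd = 3; gcd of others (without N[1]) = 3
New gcd for candidate v: gcd(3, v). Preserves old gcd iff gcd(3, v) = 3.
  Option A: v=71, gcd(3,71)=1 -> changes
  Option B: v=36, gcd(3,36)=3 -> preserves
  Option C: v=24, gcd(3,24)=3 -> preserves
  Option D: v=78, gcd(3,78)=3 -> preserves
  Option E: v=6, gcd(3,6)=3 -> preserves

Answer: B C D E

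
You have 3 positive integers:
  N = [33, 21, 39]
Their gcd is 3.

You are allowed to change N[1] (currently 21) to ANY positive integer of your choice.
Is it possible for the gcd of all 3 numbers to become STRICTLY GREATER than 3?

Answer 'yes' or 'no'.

Answer: no

Derivation:
Current gcd = 3
gcd of all OTHER numbers (without N[1]=21): gcd([33, 39]) = 3
The new gcd after any change is gcd(3, new_value).
This can be at most 3.
Since 3 = old gcd 3, the gcd can only stay the same or decrease.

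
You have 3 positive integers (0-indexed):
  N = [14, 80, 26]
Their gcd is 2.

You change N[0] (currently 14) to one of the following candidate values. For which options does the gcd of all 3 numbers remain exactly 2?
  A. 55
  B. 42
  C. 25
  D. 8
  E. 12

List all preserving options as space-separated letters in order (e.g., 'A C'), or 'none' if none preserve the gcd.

Answer: B D E

Derivation:
Old gcd = 2; gcd of others (without N[0]) = 2
New gcd for candidate v: gcd(2, v). Preserves old gcd iff gcd(2, v) = 2.
  Option A: v=55, gcd(2,55)=1 -> changes
  Option B: v=42, gcd(2,42)=2 -> preserves
  Option C: v=25, gcd(2,25)=1 -> changes
  Option D: v=8, gcd(2,8)=2 -> preserves
  Option E: v=12, gcd(2,12)=2 -> preserves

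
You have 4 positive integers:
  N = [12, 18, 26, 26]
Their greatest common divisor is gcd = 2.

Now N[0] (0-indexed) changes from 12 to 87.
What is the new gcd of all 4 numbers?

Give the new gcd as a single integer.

Answer: 1

Derivation:
Numbers: [12, 18, 26, 26], gcd = 2
Change: index 0, 12 -> 87
gcd of the OTHER numbers (without index 0): gcd([18, 26, 26]) = 2
New gcd = gcd(g_others, new_val) = gcd(2, 87) = 1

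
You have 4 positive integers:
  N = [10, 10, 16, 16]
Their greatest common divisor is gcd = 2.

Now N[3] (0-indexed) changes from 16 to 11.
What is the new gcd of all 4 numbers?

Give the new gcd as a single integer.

Answer: 1

Derivation:
Numbers: [10, 10, 16, 16], gcd = 2
Change: index 3, 16 -> 11
gcd of the OTHER numbers (without index 3): gcd([10, 10, 16]) = 2
New gcd = gcd(g_others, new_val) = gcd(2, 11) = 1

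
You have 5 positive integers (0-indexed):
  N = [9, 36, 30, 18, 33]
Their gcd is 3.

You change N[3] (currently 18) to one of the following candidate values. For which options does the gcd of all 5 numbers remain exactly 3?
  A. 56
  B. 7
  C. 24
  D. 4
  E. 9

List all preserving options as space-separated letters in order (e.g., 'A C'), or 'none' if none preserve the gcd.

Answer: C E

Derivation:
Old gcd = 3; gcd of others (without N[3]) = 3
New gcd for candidate v: gcd(3, v). Preserves old gcd iff gcd(3, v) = 3.
  Option A: v=56, gcd(3,56)=1 -> changes
  Option B: v=7, gcd(3,7)=1 -> changes
  Option C: v=24, gcd(3,24)=3 -> preserves
  Option D: v=4, gcd(3,4)=1 -> changes
  Option E: v=9, gcd(3,9)=3 -> preserves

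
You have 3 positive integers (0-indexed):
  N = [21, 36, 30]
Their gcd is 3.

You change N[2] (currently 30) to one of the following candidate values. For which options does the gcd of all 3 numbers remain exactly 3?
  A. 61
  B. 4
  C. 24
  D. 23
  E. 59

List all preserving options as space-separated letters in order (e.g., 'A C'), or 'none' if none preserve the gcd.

Answer: C

Derivation:
Old gcd = 3; gcd of others (without N[2]) = 3
New gcd for candidate v: gcd(3, v). Preserves old gcd iff gcd(3, v) = 3.
  Option A: v=61, gcd(3,61)=1 -> changes
  Option B: v=4, gcd(3,4)=1 -> changes
  Option C: v=24, gcd(3,24)=3 -> preserves
  Option D: v=23, gcd(3,23)=1 -> changes
  Option E: v=59, gcd(3,59)=1 -> changes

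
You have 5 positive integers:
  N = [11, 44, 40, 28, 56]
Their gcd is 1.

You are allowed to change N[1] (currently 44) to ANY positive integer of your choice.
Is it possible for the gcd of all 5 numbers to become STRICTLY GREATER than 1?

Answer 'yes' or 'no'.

Answer: no

Derivation:
Current gcd = 1
gcd of all OTHER numbers (without N[1]=44): gcd([11, 40, 28, 56]) = 1
The new gcd after any change is gcd(1, new_value).
This can be at most 1.
Since 1 = old gcd 1, the gcd can only stay the same or decrease.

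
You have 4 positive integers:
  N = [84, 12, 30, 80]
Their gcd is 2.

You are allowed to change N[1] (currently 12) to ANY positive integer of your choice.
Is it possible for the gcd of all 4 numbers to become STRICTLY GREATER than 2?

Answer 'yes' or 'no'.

Current gcd = 2
gcd of all OTHER numbers (without N[1]=12): gcd([84, 30, 80]) = 2
The new gcd after any change is gcd(2, new_value).
This can be at most 2.
Since 2 = old gcd 2, the gcd can only stay the same or decrease.

Answer: no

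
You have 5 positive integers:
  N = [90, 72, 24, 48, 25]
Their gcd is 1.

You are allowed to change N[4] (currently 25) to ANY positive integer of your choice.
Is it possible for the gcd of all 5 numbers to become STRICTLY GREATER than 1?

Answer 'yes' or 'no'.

Answer: yes

Derivation:
Current gcd = 1
gcd of all OTHER numbers (without N[4]=25): gcd([90, 72, 24, 48]) = 6
The new gcd after any change is gcd(6, new_value).
This can be at most 6.
Since 6 > old gcd 1, the gcd CAN increase (e.g., set N[4] = 6).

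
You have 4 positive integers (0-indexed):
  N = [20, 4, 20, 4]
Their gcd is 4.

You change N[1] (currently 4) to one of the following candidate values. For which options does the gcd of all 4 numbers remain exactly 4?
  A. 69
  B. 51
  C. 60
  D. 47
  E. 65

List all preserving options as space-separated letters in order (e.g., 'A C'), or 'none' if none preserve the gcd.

Answer: C

Derivation:
Old gcd = 4; gcd of others (without N[1]) = 4
New gcd for candidate v: gcd(4, v). Preserves old gcd iff gcd(4, v) = 4.
  Option A: v=69, gcd(4,69)=1 -> changes
  Option B: v=51, gcd(4,51)=1 -> changes
  Option C: v=60, gcd(4,60)=4 -> preserves
  Option D: v=47, gcd(4,47)=1 -> changes
  Option E: v=65, gcd(4,65)=1 -> changes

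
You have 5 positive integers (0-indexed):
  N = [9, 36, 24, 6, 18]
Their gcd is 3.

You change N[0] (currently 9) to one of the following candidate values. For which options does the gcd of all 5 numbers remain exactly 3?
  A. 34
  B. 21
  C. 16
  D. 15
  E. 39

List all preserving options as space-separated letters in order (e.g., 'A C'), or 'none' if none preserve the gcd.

Answer: B D E

Derivation:
Old gcd = 3; gcd of others (without N[0]) = 6
New gcd for candidate v: gcd(6, v). Preserves old gcd iff gcd(6, v) = 3.
  Option A: v=34, gcd(6,34)=2 -> changes
  Option B: v=21, gcd(6,21)=3 -> preserves
  Option C: v=16, gcd(6,16)=2 -> changes
  Option D: v=15, gcd(6,15)=3 -> preserves
  Option E: v=39, gcd(6,39)=3 -> preserves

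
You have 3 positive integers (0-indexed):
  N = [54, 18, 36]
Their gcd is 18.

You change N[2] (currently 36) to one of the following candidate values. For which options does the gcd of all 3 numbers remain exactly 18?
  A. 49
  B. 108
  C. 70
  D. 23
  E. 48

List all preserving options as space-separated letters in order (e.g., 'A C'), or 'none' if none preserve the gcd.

Answer: B

Derivation:
Old gcd = 18; gcd of others (without N[2]) = 18
New gcd for candidate v: gcd(18, v). Preserves old gcd iff gcd(18, v) = 18.
  Option A: v=49, gcd(18,49)=1 -> changes
  Option B: v=108, gcd(18,108)=18 -> preserves
  Option C: v=70, gcd(18,70)=2 -> changes
  Option D: v=23, gcd(18,23)=1 -> changes
  Option E: v=48, gcd(18,48)=6 -> changes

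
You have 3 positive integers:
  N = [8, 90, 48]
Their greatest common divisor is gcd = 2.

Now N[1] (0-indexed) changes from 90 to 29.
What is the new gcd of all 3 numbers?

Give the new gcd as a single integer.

Answer: 1

Derivation:
Numbers: [8, 90, 48], gcd = 2
Change: index 1, 90 -> 29
gcd of the OTHER numbers (without index 1): gcd([8, 48]) = 8
New gcd = gcd(g_others, new_val) = gcd(8, 29) = 1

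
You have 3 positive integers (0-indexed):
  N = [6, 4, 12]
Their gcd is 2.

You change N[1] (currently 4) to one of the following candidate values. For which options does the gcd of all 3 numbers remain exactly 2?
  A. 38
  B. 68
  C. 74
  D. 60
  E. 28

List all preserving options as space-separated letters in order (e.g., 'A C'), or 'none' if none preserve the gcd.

Old gcd = 2; gcd of others (without N[1]) = 6
New gcd for candidate v: gcd(6, v). Preserves old gcd iff gcd(6, v) = 2.
  Option A: v=38, gcd(6,38)=2 -> preserves
  Option B: v=68, gcd(6,68)=2 -> preserves
  Option C: v=74, gcd(6,74)=2 -> preserves
  Option D: v=60, gcd(6,60)=6 -> changes
  Option E: v=28, gcd(6,28)=2 -> preserves

Answer: A B C E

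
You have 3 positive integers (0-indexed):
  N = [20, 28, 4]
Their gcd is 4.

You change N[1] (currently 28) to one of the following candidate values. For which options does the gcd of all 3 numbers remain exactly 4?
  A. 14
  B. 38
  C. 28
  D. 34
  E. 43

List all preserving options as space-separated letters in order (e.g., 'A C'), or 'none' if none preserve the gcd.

Answer: C

Derivation:
Old gcd = 4; gcd of others (without N[1]) = 4
New gcd for candidate v: gcd(4, v). Preserves old gcd iff gcd(4, v) = 4.
  Option A: v=14, gcd(4,14)=2 -> changes
  Option B: v=38, gcd(4,38)=2 -> changes
  Option C: v=28, gcd(4,28)=4 -> preserves
  Option D: v=34, gcd(4,34)=2 -> changes
  Option E: v=43, gcd(4,43)=1 -> changes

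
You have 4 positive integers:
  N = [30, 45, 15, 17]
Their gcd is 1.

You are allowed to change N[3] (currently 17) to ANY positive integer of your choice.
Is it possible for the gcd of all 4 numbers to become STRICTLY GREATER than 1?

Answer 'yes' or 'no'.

Answer: yes

Derivation:
Current gcd = 1
gcd of all OTHER numbers (without N[3]=17): gcd([30, 45, 15]) = 15
The new gcd after any change is gcd(15, new_value).
This can be at most 15.
Since 15 > old gcd 1, the gcd CAN increase (e.g., set N[3] = 15).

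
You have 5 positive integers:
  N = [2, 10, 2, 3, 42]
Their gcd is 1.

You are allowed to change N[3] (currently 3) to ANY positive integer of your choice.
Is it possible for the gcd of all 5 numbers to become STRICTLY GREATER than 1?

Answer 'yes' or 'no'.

Answer: yes

Derivation:
Current gcd = 1
gcd of all OTHER numbers (without N[3]=3): gcd([2, 10, 2, 42]) = 2
The new gcd after any change is gcd(2, new_value).
This can be at most 2.
Since 2 > old gcd 1, the gcd CAN increase (e.g., set N[3] = 2).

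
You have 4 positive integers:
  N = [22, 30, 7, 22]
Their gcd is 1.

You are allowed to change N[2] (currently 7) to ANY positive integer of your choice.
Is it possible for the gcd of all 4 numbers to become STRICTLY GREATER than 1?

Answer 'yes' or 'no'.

Current gcd = 1
gcd of all OTHER numbers (without N[2]=7): gcd([22, 30, 22]) = 2
The new gcd after any change is gcd(2, new_value).
This can be at most 2.
Since 2 > old gcd 1, the gcd CAN increase (e.g., set N[2] = 2).

Answer: yes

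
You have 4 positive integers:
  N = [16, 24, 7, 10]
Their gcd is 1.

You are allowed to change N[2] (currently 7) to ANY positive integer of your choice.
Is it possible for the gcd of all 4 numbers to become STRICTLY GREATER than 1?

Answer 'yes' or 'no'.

Answer: yes

Derivation:
Current gcd = 1
gcd of all OTHER numbers (without N[2]=7): gcd([16, 24, 10]) = 2
The new gcd after any change is gcd(2, new_value).
This can be at most 2.
Since 2 > old gcd 1, the gcd CAN increase (e.g., set N[2] = 2).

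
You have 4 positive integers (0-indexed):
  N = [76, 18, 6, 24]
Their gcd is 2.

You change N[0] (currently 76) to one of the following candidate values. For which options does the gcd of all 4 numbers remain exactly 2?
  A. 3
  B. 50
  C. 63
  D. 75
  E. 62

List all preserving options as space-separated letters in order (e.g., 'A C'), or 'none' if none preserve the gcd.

Answer: B E

Derivation:
Old gcd = 2; gcd of others (without N[0]) = 6
New gcd for candidate v: gcd(6, v). Preserves old gcd iff gcd(6, v) = 2.
  Option A: v=3, gcd(6,3)=3 -> changes
  Option B: v=50, gcd(6,50)=2 -> preserves
  Option C: v=63, gcd(6,63)=3 -> changes
  Option D: v=75, gcd(6,75)=3 -> changes
  Option E: v=62, gcd(6,62)=2 -> preserves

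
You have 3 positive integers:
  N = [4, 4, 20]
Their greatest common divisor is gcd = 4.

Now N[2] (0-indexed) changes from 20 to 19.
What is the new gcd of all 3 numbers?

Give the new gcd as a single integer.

Answer: 1

Derivation:
Numbers: [4, 4, 20], gcd = 4
Change: index 2, 20 -> 19
gcd of the OTHER numbers (without index 2): gcd([4, 4]) = 4
New gcd = gcd(g_others, new_val) = gcd(4, 19) = 1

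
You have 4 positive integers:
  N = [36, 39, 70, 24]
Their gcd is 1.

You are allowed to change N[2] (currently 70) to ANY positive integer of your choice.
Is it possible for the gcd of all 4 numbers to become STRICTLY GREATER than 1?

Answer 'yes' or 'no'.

Answer: yes

Derivation:
Current gcd = 1
gcd of all OTHER numbers (without N[2]=70): gcd([36, 39, 24]) = 3
The new gcd after any change is gcd(3, new_value).
This can be at most 3.
Since 3 > old gcd 1, the gcd CAN increase (e.g., set N[2] = 3).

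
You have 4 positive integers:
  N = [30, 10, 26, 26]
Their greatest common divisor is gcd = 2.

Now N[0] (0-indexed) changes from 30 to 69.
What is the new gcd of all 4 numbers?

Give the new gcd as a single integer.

Answer: 1

Derivation:
Numbers: [30, 10, 26, 26], gcd = 2
Change: index 0, 30 -> 69
gcd of the OTHER numbers (without index 0): gcd([10, 26, 26]) = 2
New gcd = gcd(g_others, new_val) = gcd(2, 69) = 1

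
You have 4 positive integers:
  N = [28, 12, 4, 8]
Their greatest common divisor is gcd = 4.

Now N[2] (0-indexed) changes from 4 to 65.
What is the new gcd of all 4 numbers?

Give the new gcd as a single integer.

Answer: 1

Derivation:
Numbers: [28, 12, 4, 8], gcd = 4
Change: index 2, 4 -> 65
gcd of the OTHER numbers (without index 2): gcd([28, 12, 8]) = 4
New gcd = gcd(g_others, new_val) = gcd(4, 65) = 1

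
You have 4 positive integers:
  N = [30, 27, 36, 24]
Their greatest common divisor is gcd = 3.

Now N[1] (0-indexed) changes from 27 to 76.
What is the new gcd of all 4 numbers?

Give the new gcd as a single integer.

Answer: 2

Derivation:
Numbers: [30, 27, 36, 24], gcd = 3
Change: index 1, 27 -> 76
gcd of the OTHER numbers (without index 1): gcd([30, 36, 24]) = 6
New gcd = gcd(g_others, new_val) = gcd(6, 76) = 2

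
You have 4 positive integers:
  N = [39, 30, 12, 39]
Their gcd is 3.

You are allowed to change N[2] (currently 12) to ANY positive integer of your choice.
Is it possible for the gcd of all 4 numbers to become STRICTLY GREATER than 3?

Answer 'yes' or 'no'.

Answer: no

Derivation:
Current gcd = 3
gcd of all OTHER numbers (without N[2]=12): gcd([39, 30, 39]) = 3
The new gcd after any change is gcd(3, new_value).
This can be at most 3.
Since 3 = old gcd 3, the gcd can only stay the same or decrease.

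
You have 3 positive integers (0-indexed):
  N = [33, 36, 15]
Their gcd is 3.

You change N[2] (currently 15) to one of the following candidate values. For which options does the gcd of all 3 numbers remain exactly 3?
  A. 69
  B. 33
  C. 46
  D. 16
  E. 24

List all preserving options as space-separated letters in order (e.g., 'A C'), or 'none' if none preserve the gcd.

Answer: A B E

Derivation:
Old gcd = 3; gcd of others (without N[2]) = 3
New gcd for candidate v: gcd(3, v). Preserves old gcd iff gcd(3, v) = 3.
  Option A: v=69, gcd(3,69)=3 -> preserves
  Option B: v=33, gcd(3,33)=3 -> preserves
  Option C: v=46, gcd(3,46)=1 -> changes
  Option D: v=16, gcd(3,16)=1 -> changes
  Option E: v=24, gcd(3,24)=3 -> preserves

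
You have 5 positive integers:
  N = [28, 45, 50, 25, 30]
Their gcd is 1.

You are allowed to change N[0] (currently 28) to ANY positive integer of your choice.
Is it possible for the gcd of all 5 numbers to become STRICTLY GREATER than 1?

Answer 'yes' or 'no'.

Current gcd = 1
gcd of all OTHER numbers (without N[0]=28): gcd([45, 50, 25, 30]) = 5
The new gcd after any change is gcd(5, new_value).
This can be at most 5.
Since 5 > old gcd 1, the gcd CAN increase (e.g., set N[0] = 5).

Answer: yes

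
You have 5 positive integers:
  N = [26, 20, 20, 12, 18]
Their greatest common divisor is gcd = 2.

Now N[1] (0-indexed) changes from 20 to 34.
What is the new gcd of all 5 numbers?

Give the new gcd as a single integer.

Answer: 2

Derivation:
Numbers: [26, 20, 20, 12, 18], gcd = 2
Change: index 1, 20 -> 34
gcd of the OTHER numbers (without index 1): gcd([26, 20, 12, 18]) = 2
New gcd = gcd(g_others, new_val) = gcd(2, 34) = 2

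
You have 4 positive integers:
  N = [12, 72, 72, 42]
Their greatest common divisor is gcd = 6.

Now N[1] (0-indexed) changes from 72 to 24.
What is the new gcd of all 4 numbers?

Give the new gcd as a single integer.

Answer: 6

Derivation:
Numbers: [12, 72, 72, 42], gcd = 6
Change: index 1, 72 -> 24
gcd of the OTHER numbers (without index 1): gcd([12, 72, 42]) = 6
New gcd = gcd(g_others, new_val) = gcd(6, 24) = 6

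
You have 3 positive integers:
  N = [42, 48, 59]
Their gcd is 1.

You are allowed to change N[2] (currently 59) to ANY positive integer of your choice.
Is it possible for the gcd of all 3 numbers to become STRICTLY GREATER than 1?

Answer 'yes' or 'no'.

Answer: yes

Derivation:
Current gcd = 1
gcd of all OTHER numbers (without N[2]=59): gcd([42, 48]) = 6
The new gcd after any change is gcd(6, new_value).
This can be at most 6.
Since 6 > old gcd 1, the gcd CAN increase (e.g., set N[2] = 6).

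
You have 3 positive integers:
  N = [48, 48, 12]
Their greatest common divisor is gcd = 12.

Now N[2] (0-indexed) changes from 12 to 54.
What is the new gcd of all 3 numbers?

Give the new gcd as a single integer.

Numbers: [48, 48, 12], gcd = 12
Change: index 2, 12 -> 54
gcd of the OTHER numbers (without index 2): gcd([48, 48]) = 48
New gcd = gcd(g_others, new_val) = gcd(48, 54) = 6

Answer: 6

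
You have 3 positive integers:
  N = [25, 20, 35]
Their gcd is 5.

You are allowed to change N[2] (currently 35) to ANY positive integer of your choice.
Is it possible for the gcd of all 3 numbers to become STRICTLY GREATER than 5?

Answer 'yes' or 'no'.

Current gcd = 5
gcd of all OTHER numbers (without N[2]=35): gcd([25, 20]) = 5
The new gcd after any change is gcd(5, new_value).
This can be at most 5.
Since 5 = old gcd 5, the gcd can only stay the same or decrease.

Answer: no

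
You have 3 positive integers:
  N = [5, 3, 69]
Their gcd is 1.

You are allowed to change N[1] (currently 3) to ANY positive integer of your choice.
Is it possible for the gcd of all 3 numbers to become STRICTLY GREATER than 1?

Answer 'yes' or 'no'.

Answer: no

Derivation:
Current gcd = 1
gcd of all OTHER numbers (without N[1]=3): gcd([5, 69]) = 1
The new gcd after any change is gcd(1, new_value).
This can be at most 1.
Since 1 = old gcd 1, the gcd can only stay the same or decrease.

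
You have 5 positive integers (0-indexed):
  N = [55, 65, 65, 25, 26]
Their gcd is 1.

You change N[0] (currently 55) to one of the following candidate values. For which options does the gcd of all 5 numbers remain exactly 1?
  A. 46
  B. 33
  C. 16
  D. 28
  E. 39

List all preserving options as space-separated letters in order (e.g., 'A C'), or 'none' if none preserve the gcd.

Answer: A B C D E

Derivation:
Old gcd = 1; gcd of others (without N[0]) = 1
New gcd for candidate v: gcd(1, v). Preserves old gcd iff gcd(1, v) = 1.
  Option A: v=46, gcd(1,46)=1 -> preserves
  Option B: v=33, gcd(1,33)=1 -> preserves
  Option C: v=16, gcd(1,16)=1 -> preserves
  Option D: v=28, gcd(1,28)=1 -> preserves
  Option E: v=39, gcd(1,39)=1 -> preserves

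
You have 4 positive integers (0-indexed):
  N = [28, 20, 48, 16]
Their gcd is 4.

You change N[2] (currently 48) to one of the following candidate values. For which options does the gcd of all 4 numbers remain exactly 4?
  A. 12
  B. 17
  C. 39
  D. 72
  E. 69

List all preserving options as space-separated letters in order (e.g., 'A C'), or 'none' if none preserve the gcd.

Old gcd = 4; gcd of others (without N[2]) = 4
New gcd for candidate v: gcd(4, v). Preserves old gcd iff gcd(4, v) = 4.
  Option A: v=12, gcd(4,12)=4 -> preserves
  Option B: v=17, gcd(4,17)=1 -> changes
  Option C: v=39, gcd(4,39)=1 -> changes
  Option D: v=72, gcd(4,72)=4 -> preserves
  Option E: v=69, gcd(4,69)=1 -> changes

Answer: A D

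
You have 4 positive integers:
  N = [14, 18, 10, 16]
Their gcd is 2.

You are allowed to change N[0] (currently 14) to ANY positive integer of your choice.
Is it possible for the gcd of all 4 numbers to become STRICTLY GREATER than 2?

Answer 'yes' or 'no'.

Current gcd = 2
gcd of all OTHER numbers (without N[0]=14): gcd([18, 10, 16]) = 2
The new gcd after any change is gcd(2, new_value).
This can be at most 2.
Since 2 = old gcd 2, the gcd can only stay the same or decrease.

Answer: no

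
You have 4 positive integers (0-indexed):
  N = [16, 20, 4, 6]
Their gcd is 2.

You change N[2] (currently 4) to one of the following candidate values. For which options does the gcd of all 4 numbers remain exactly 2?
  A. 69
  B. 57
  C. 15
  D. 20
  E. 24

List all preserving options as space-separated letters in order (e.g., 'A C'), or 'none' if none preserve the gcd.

Answer: D E

Derivation:
Old gcd = 2; gcd of others (without N[2]) = 2
New gcd for candidate v: gcd(2, v). Preserves old gcd iff gcd(2, v) = 2.
  Option A: v=69, gcd(2,69)=1 -> changes
  Option B: v=57, gcd(2,57)=1 -> changes
  Option C: v=15, gcd(2,15)=1 -> changes
  Option D: v=20, gcd(2,20)=2 -> preserves
  Option E: v=24, gcd(2,24)=2 -> preserves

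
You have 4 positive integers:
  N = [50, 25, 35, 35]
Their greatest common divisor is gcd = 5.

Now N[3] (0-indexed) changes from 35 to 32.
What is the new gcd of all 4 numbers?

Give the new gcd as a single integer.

Answer: 1

Derivation:
Numbers: [50, 25, 35, 35], gcd = 5
Change: index 3, 35 -> 32
gcd of the OTHER numbers (without index 3): gcd([50, 25, 35]) = 5
New gcd = gcd(g_others, new_val) = gcd(5, 32) = 1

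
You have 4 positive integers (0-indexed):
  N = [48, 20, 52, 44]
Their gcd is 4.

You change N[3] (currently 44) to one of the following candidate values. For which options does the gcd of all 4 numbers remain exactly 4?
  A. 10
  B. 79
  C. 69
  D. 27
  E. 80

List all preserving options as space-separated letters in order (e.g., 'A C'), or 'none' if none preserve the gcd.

Old gcd = 4; gcd of others (without N[3]) = 4
New gcd for candidate v: gcd(4, v). Preserves old gcd iff gcd(4, v) = 4.
  Option A: v=10, gcd(4,10)=2 -> changes
  Option B: v=79, gcd(4,79)=1 -> changes
  Option C: v=69, gcd(4,69)=1 -> changes
  Option D: v=27, gcd(4,27)=1 -> changes
  Option E: v=80, gcd(4,80)=4 -> preserves

Answer: E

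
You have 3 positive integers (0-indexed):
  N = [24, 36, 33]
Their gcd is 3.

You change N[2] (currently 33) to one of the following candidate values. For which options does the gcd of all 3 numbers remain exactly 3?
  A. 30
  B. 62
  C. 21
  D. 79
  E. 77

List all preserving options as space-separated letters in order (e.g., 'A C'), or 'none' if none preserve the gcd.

Answer: C

Derivation:
Old gcd = 3; gcd of others (without N[2]) = 12
New gcd for candidate v: gcd(12, v). Preserves old gcd iff gcd(12, v) = 3.
  Option A: v=30, gcd(12,30)=6 -> changes
  Option B: v=62, gcd(12,62)=2 -> changes
  Option C: v=21, gcd(12,21)=3 -> preserves
  Option D: v=79, gcd(12,79)=1 -> changes
  Option E: v=77, gcd(12,77)=1 -> changes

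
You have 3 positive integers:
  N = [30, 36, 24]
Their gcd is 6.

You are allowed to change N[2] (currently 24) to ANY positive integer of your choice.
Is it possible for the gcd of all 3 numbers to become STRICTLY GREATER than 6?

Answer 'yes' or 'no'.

Current gcd = 6
gcd of all OTHER numbers (without N[2]=24): gcd([30, 36]) = 6
The new gcd after any change is gcd(6, new_value).
This can be at most 6.
Since 6 = old gcd 6, the gcd can only stay the same or decrease.

Answer: no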